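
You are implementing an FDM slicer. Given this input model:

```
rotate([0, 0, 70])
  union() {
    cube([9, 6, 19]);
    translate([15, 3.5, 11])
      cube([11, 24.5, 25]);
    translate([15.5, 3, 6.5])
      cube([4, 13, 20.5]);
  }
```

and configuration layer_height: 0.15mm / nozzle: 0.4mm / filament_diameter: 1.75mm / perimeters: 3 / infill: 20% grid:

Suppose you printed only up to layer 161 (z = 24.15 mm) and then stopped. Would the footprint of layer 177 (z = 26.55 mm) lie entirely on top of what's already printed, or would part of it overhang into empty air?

Compare the two slices. At z = 24.15: the cube is not intersected at this z (z outside [0, 19]); the cube at (15, 3.5) is present — its section is the full 11×24.5 rectangle (area 269.50 mm²); the cube at (15.5, 3) is present — its section is the full 4×13 rectangle (area 52.00 mm²); Merging all regions: the regions partially overlap — summed areas 321.50 mm² minus the doubly-counted overlap 50.00 mm² gives 271.50 mm² — area = 271.50 mm²; (whole slice rotated 70° about Z — lengths, areas and connectivity unchanged). At z = 26.55: the cube is not intersected at this z (z outside [0, 19]); the cube at (15, 3.5) is present — its section is the full 11×24.5 rectangle (area 269.50 mm²); the cube at (15.5, 3) is present — its section is the full 4×13 rectangle (area 52.00 mm²); Combining (union): the regions partially overlap — summed areas 321.50 mm² minus the doubly-counted overlap 50.00 mm² gives 271.50 mm² — area = 271.50 mm²; (rotated 70° about Z; rotation is an isometry so areas/perimeters/island counts are preserved). Checking containment: the cross-section at z = 26.55 is a subset of the cross-section at z = 24.15.

entirely on top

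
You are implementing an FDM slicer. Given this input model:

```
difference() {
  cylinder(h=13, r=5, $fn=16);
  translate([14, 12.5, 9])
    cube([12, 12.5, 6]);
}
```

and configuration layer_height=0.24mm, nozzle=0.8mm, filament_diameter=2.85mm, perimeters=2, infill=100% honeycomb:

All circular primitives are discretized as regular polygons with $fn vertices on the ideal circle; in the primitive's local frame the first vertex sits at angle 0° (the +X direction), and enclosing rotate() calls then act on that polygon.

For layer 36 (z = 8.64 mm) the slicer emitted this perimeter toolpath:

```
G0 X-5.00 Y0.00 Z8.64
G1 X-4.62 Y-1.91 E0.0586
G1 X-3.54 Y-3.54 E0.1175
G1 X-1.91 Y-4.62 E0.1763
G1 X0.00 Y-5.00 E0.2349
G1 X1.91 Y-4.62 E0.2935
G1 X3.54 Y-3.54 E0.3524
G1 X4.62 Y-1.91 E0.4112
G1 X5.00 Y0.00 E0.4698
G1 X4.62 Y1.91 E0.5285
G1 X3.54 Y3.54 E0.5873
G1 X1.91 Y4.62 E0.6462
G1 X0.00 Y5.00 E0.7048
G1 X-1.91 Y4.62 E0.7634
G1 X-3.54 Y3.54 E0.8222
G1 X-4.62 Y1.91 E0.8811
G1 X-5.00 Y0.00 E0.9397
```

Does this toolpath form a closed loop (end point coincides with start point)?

yes

Start point (G0): (-5.00, 0.00). End point (last G1): the path returns to the start — closed.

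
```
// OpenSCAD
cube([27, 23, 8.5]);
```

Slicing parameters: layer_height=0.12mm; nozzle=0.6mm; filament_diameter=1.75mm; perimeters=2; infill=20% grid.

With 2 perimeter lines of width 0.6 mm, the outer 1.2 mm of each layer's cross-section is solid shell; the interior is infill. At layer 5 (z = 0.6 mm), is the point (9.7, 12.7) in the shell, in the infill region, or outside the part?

infill

At z = 0.6 mm: the cube (footprint 27×23) is included at this height. Overall, the cross-section is a single solid region. The nearest boundary edge runs (0.00, 23.00)→(0.00, 0.00); distance from the point to it = 9.70 mm. The point is inside the cross-section and 9.70 mm from the nearest boundary — more than the 1.2 mm shell width (2 × 0.6), so it's in the infill interior.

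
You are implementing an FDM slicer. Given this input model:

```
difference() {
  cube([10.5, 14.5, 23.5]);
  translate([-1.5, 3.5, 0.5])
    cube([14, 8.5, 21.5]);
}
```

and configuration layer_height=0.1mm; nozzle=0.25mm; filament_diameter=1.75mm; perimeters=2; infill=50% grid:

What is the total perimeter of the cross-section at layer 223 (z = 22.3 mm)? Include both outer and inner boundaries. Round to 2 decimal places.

At z = 22.3 mm: the 10.5×14.5 cube contributes its full rectangle (perimeter 50.00 mm); the cube at (-1.5, 3.5) does not reach this height (z outside [0.5, 22]); Taking the first minus the rest: none of the subtracted shapes is present at this height, so the 10.5×14.5 cube is unchanged — boundary = 50.00 mm. Overall, the cross-section is a single solid region. Total boundary length (outer) = 50.00 mm.

50.00 mm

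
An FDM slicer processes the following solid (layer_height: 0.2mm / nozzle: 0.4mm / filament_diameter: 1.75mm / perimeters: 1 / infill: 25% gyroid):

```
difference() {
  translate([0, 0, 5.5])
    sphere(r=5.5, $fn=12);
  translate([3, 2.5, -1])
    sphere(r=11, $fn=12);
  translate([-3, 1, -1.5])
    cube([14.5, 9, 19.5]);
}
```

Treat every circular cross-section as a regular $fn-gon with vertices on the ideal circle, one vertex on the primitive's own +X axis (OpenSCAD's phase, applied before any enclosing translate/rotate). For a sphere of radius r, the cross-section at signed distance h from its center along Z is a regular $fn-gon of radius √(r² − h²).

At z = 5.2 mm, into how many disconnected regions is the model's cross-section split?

1

At z = 5.2 mm: the sphere: section is a regular 12-gon, circumradius = √(r²−h²) = √(5.5²−0.3²) = 5.492; the r=11 sphere at (3, 2.5) contributes a regular 12-gon of circumradius √(11²−6.2²) = 9.086; the cube at (-3, 1) (footprint 14.5×9) is included at this height; Subtracting the remaining from the first: starting from the r=5.5 sphere, the r=11 sphere at (3, 2.5) partially overlaps it — only the 88.84 mm² overlap (of its 247.68 mm²) is removed, clipping the outline; the 14.5×9 cube at (-3, 1) misses the remaining region (no effect) — 1 connected region. The result has 1 disconnected region.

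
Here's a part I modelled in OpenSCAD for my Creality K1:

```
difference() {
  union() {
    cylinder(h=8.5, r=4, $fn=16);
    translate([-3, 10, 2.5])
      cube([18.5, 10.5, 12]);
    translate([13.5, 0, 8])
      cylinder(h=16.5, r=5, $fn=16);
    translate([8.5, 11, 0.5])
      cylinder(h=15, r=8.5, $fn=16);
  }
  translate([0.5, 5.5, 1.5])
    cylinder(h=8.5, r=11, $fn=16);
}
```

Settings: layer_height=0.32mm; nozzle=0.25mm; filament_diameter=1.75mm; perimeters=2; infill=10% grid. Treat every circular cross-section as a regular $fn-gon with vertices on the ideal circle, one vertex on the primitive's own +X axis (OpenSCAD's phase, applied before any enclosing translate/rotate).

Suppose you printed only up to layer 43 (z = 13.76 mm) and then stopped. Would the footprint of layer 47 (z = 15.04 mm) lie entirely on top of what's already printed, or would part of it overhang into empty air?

Compare the two slices. At z = 13.76: the cylinder is not intersected at this z (z outside [0, 8.5]); the cube at (-3, 10) is present — its section is the full 18.5×10.5 rectangle (area 194.25 mm²); the r=5 cylinder at (13.5, 0) contributes a regular 16-gon of circumradius 5 (area = (16/2)·5.000²·sin(360°/16) = 76.54 mm²); the r=8.5 cylinder at (8.5, 11) gives a regular 16-gon of circumradius 8.5 (constant along its height) (area = (16/2)·8.500²·sin(360°/16) = 221.19 mm²); Combining (union): the regions partially overlap — summed areas 491.98 mm² minus the doubly-counted overlap 126.10 mm² gives 365.88 mm² — area = 365.88 mm²; the cylinder at (0.5, 5.5) is absent (z outside [1.5, 10]); Taking the first minus the rest: none of the subtracted shapes is present at this height, so that combined region is unchanged — area = 365.88 mm². At z = 15.04: the cylinder does not reach this height (z outside [0, 8.5]); the cube at (-3, 10) does not reach this height (z outside [2.5, 14.5]); the r=5 cylinder at (13.5, 0) contributes a regular 16-gon of circumradius 5 (area = (16/2)·5.000²·sin(360°/16) = 76.54 mm²); the r=8.5 cylinder at (8.5, 11) contributes a regular 16-gon of circumradius 8.5 (area = (16/2)·8.500²·sin(360°/16) = 221.19 mm²); Combining (union): the regions partially overlap — summed areas 297.73 mm² minus the doubly-counted overlap 4.47 mm² gives 293.25 mm² — area = 293.25 mm²; the cylinder at (0.5, 5.5) is absent (z outside [1.5, 10]); Subtracting the remaining from the first: none of the subtracted shapes is present at this height, so the result so far is unchanged — area = 293.25 mm². Checking containment: the cross-section at z = 15.04 is a subset of the cross-section at z = 13.76.

entirely on top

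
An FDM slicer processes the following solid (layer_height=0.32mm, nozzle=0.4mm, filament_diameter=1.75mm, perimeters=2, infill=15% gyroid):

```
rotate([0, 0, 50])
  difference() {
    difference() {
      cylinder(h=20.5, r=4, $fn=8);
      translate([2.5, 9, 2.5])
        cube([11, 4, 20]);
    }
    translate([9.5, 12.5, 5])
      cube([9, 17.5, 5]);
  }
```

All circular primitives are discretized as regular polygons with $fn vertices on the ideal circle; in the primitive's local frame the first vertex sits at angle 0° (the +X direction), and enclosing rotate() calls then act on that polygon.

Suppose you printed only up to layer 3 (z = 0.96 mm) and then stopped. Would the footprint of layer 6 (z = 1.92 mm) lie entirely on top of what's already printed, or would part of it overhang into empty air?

Compare the two slices. At z = 0.96: the cylinder: section is a regular 8-gon, circumradius r=4 (area = (8/2)·4.000²·sin(360°/8) = 45.25 mm²); the cube at (2.5, 9) does not reach this height (z outside [2.5, 22.5]); Taking the first minus the rest: none of the subtracted shapes is present at this height, so the r=4 cylinder is unchanged — area = 45.25 mm²; the cube at (9.5, 12.5) is not intersected at this z (z outside [5, 10]); After the difference (first − rest): none of the subtracted shapes is present at this height, so that combined region is unchanged — area = 45.25 mm²; (rotated 50° about Z; rotation is an isometry so areas/perimeters/island counts are preserved). At z = 1.92: the cylinder: section is a regular 8-gon, circumradius r=4 (area = (8/2)·4.000²·sin(360°/8) = 45.25 mm²); the cube at (2.5, 9) does not reach this height (z outside [2.5, 22.5]); Subtracting the remaining from the first: none of the subtracted shapes is present at this height, so the r=4 cylinder is unchanged — area = 45.25 mm²; the cube at (9.5, 12.5) is absent (z outside [5, 10]); After the difference (first − rest): none of the subtracted shapes is present at this height, so the result so far is unchanged — area = 45.25 mm²; (rotated 50° about Z; rotation is an isometry so areas/perimeters/island counts are preserved). Checking containment: the cross-section at z = 1.92 is a subset of the cross-section at z = 0.96.

entirely on top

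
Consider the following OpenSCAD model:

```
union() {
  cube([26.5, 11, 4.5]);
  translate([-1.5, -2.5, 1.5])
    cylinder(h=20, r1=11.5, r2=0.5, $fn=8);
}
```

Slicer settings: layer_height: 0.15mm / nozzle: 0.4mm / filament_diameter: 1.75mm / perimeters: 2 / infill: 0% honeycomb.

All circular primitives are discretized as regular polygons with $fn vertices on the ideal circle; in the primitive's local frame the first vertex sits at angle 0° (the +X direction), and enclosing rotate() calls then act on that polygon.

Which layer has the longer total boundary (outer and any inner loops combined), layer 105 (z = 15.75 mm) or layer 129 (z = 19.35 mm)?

Layer 105 (z = 15.75): the cube is absent (z outside [0, 4.5]); the cone at (-1.5, -2.5): at t=0.713 of its height the radius interpolates to r₁+(r₂−r₁)t = 3.662, giving a regular 8-gon of that circumradius (perimeter = 2·8·3.662·sin(180°/8) = 22.43 mm); Merging all regions: only the cone at (-1.5, -2.5) is present, so the union is just that shape — boundary = 22.43 mm. So its perimeter = 22.43 mm. Layer 129 (z = 19.35): the cube is absent (z outside [0, 4.5]); the cone at (-1.5, -2.5): at t=0.893 of its height the radius interpolates to r₁+(r₂−r₁)t = 1.682, giving a regular 8-gon of that circumradius (perimeter = 2·8·1.682·sin(180°/8) = 10.30 mm); Combining (union): only the cone at (-1.5, -2.5) is present, so the union is just that shape — boundary = 10.30 mm. So its perimeter = 10.30 mm. Layer 105 is larger (22.43 vs 10.30 mm).

layer 105 (z = 15.75 mm)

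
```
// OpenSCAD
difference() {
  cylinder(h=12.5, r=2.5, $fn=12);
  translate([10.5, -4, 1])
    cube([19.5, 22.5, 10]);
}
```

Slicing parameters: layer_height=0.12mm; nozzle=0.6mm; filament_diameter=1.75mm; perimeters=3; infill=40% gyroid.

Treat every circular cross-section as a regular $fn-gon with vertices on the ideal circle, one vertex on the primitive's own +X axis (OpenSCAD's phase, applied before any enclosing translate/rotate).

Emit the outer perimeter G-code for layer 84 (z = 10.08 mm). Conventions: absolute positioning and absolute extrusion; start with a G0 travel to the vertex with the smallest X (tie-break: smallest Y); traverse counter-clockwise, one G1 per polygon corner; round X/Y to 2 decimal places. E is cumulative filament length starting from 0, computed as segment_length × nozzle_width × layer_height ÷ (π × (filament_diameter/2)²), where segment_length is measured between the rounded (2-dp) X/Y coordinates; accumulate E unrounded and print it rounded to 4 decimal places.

At z = 10.08 mm: the r=2.5 cylinder contributes a regular 12-gon of circumradius 2.5; the cube at (10.5, -4) is present — its section is the full 19.5×22.5 rectangle; Subtracting the remaining from the first: starting from the r=2.5 cylinder, the 19.5×22.5 cube at (10.5, -4) misses the remaining region (no effect) — 1 connected region. The outline is a single polygon with 12 vertices. Extrusion per mm of travel: 0.6 × 0.12 / (π × 0.875²) = 0.029934. Accumulating E over each segment gives final E = 0.4654.

G0 X-2.50 Y0.00 Z10.08
G1 X-2.17 Y-1.25 E0.0387
G1 X-1.25 Y-2.17 E0.0776
G1 X0.00 Y-2.50 E0.1163
G1 X1.25 Y-2.17 E0.1550
G1 X2.17 Y-1.25 E0.1940
G1 X2.50 Y0.00 E0.2327
G1 X2.17 Y1.25 E0.2714
G1 X1.25 Y2.17 E0.3103
G1 X0.00 Y2.50 E0.3490
G1 X-1.25 Y2.17 E0.3877
G1 X-2.17 Y1.25 E0.4267
G1 X-2.50 Y0.00 E0.4654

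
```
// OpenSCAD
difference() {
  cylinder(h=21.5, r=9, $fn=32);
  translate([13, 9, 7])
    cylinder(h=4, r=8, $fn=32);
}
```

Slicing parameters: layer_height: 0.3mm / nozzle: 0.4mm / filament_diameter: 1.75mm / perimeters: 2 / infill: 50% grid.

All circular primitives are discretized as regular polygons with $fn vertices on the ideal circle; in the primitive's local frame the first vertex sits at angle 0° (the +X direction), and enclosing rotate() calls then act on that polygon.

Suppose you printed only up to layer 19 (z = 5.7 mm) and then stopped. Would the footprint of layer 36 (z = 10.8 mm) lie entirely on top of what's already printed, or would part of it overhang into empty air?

entirely on top

Compare the two slices. At z = 5.7: the r=9 cylinder gives a regular 32-gon of circumradius 9 (constant along its height) (area = (32/2)·9.000²·sin(360°/32) = 252.84 mm²); the cylinder at (13, 9) is absent (z outside [7, 11]); Taking the first minus the rest: none of the subtracted shapes is present at this height, so the r=9 cylinder is unchanged — area = 252.84 mm². At z = 10.8: the r=9 cylinder contributes a regular 32-gon of circumradius 9 (area = (32/2)·9.000²·sin(360°/32) = 252.84 mm²); the cylinder at (13, 9): section is a regular 32-gon, circumradius r=8 (area = (32/2)·8.000²·sin(360°/32) = 199.77 mm²); Subtracting the remaining from the first: starting from the r=9 cylinder (252.84 mm²), the r=8 cylinder at (13, 9) partially overlaps it — only the 4.62 mm² overlap (of its 199.77 mm²) is removed, clipping the outline — area = 248.21 mm². Checking containment: the cross-section at z = 10.8 is a subset of the cross-section at z = 5.7.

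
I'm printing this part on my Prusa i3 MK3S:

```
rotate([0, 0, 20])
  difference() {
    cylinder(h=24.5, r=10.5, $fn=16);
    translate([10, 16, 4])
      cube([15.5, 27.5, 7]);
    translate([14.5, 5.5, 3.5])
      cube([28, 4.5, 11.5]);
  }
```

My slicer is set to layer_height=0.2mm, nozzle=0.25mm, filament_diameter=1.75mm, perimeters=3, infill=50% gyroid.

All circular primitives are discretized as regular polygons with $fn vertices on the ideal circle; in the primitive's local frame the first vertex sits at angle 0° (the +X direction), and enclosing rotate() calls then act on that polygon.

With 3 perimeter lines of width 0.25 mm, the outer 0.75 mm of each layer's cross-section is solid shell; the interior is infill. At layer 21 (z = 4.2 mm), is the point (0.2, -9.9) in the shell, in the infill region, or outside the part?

shell

At z = 4.2 mm: the r=10.5 cylinder gives a regular 16-gon of circumradius 10.5 (constant along its height); the cube at (10, 16) (footprint 15.5×27.5) is included at this height; the cube at (14.5, 5.5) is present — its section is the full 28×4.5 rectangle; Subtracting the remaining from the first: starting from the r=10.5 cylinder, the 15.5×27.5 cube at (10, 16) misses the remaining region (no effect); the 28×4.5 cube at (14.5, 5.5) misses the remaining region (no effect) — 1 connected region; (whole slice rotated 20° about Z — lengths, areas and connectivity unchanged). Overall, the cross-section is a single solid region. Undo the 20° rotation: the query point maps to (-3.198, -9.371) in the un-rotated model frame. The nearest boundary edge runs (-0.00, -10.50)→(-4.02, -9.70); distance from the point to it = 0.48 mm. The point is inside the cross-section, 0.48 mm from the nearest boundary — within the 0.75 mm shell band (3 × 0.25).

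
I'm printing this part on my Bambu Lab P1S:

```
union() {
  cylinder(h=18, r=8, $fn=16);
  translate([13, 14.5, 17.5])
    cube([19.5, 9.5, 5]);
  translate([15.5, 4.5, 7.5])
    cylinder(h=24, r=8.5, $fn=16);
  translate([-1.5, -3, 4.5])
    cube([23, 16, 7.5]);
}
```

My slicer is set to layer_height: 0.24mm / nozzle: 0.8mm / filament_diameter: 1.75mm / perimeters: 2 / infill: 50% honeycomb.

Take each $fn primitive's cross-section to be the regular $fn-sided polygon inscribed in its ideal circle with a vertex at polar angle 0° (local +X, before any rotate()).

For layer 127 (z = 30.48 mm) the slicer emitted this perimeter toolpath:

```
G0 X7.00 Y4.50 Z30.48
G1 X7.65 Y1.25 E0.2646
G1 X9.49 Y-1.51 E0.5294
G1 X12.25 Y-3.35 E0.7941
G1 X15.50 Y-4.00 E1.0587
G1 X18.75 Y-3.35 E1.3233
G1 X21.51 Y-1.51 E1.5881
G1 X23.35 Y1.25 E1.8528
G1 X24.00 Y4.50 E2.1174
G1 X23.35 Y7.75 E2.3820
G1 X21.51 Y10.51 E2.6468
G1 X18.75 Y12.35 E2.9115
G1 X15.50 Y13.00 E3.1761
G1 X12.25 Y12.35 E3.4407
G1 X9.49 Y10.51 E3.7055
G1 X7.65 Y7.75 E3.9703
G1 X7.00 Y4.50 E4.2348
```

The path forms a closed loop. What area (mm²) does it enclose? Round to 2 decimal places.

221.08 mm²

Apply the shoelace formula to the sequence of (X, Y) vertices; enclosed area = 221.08 mm².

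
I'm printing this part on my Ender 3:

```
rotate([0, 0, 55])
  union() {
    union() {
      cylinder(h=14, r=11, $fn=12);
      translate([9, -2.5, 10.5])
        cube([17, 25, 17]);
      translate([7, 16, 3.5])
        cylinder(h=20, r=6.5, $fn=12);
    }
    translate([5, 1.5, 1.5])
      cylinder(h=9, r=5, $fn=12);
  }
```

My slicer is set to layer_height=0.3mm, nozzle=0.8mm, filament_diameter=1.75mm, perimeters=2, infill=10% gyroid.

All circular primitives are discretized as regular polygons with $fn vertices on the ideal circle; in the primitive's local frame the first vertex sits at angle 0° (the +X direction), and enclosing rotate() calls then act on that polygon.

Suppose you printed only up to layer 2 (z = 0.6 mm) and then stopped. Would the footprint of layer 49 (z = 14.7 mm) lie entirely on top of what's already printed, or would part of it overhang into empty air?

part overhangs

Compare the two slices. At z = 0.6: the r=11 cylinder gives a regular 12-gon of circumradius 11 (constant along its height) (area = (12/2)·11.000²·sin(360°/12) = 363.00 mm²); the cube at (9, -2.5) does not reach this height (z outside [10.5, 27.5]); the cylinder at (7, 16) is not intersected at this z (z outside [3.5, 23.5]); Merging all regions: only the r=11 cylinder is present, so the union is just that shape — area = 363.00 mm²; the cylinder at (5, 1.5) does not reach this height (z outside [1.5, 10.5]); Combining (union): only that combined region is present, so the union is just that shape — area = 363.00 mm²; (rotated 55° about Z; rotation is an isometry so areas/perimeters/island counts are preserved). At z = 14.7: the cylinder is absent (z outside [0, 14]); the cube at (9, -2.5) (footprint 17×25) is included at this height (area 425.00 mm²); the cylinder at (7, 16): section is a regular 12-gon, circumradius r=6.5 (area = (12/2)·6.500²·sin(360°/12) = 126.75 mm²); Combining (union): the regions partially overlap — summed areas 551.75 mm² minus the doubly-counted overlap 38.45 mm² gives 513.30 mm² — area = 513.30 mm²; the cylinder at (5, 1.5) is absent (z outside [1.5, 10.5]); Merging all regions: only that combined region is present, so the union is just that shape — area = 513.30 mm²; (whole slice rotated 55° about Z — lengths, areas and connectivity unchanged). Checking containment: at z = 14.7 the cross-section extends beyond the z = 0.6 cross-section by about 502.05 mm².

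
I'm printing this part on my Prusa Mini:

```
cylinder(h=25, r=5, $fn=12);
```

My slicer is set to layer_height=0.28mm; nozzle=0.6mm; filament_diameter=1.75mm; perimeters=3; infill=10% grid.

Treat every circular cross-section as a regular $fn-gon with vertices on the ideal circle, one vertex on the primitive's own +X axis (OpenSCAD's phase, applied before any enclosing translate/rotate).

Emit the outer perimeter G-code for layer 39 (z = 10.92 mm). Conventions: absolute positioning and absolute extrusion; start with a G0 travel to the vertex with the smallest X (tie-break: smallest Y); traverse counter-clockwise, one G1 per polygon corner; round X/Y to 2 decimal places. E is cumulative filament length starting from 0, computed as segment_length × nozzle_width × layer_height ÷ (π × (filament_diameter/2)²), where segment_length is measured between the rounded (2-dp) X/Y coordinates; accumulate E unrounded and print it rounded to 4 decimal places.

G0 X-5.00 Y0.00 Z10.92
G1 X-4.33 Y-2.50 E0.1808
G1 X-2.50 Y-4.33 E0.3615
G1 X0.00 Y-5.00 E0.5423
G1 X2.50 Y-4.33 E0.7231
G1 X4.33 Y-2.50 E0.9039
G1 X5.00 Y0.00 E1.0846
G1 X4.33 Y2.50 E1.2654
G1 X2.50 Y4.33 E1.4462
G1 X0.00 Y5.00 E1.6270
G1 X-2.50 Y4.33 E1.8077
G1 X-4.33 Y2.50 E1.9885
G1 X-5.00 Y0.00 E2.1693

At z = 10.92 mm: the r=5 cylinder contributes a regular 12-gon of circumradius 5. The outline is a single polygon with 12 vertices. Extrusion per mm of travel: 0.6 × 0.28 / (π × 0.875²) = 0.069846. Accumulating E over each segment gives final E = 2.1693.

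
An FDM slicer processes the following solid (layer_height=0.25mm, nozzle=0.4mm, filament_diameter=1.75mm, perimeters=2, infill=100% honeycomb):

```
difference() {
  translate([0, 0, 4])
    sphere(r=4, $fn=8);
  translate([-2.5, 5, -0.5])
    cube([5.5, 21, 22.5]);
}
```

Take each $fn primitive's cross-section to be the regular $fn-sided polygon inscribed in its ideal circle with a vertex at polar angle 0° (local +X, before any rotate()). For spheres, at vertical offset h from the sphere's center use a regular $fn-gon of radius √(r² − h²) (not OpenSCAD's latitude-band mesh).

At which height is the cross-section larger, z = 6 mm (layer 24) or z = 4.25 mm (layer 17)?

Layer 24 (z = 6): the sphere: section is a regular 8-gon, circumradius = √(r²−h²) = √(4²−2²) = 3.464 (area = (8/2)·3.464²·sin(360°/8) = 33.94 mm²); the cube at (-2.5, 5) (footprint 5.5×21) is included at this height (area 115.50 mm²); Taking the first minus the rest: starting from the r=4 sphere (33.94 mm²), the 5.5×21 cube at (-2.5, 5) misses the remaining region (no effect) — area = 33.94 mm². So its area = 33.94 mm². Layer 17 (z = 4.25): the r=4 sphere contributes a regular 8-gon of circumradius √(4²−0.25²) = 3.992 (area = (8/2)·3.992²·sin(360°/8) = 45.08 mm²); the cube at (-2.5, 5) is present — its section is the full 5.5×21 rectangle (area 115.50 mm²); Taking the first minus the rest: starting from the r=4 sphere (45.08 mm²), the 5.5×21 cube at (-2.5, 5) misses the remaining region (no effect) — area = 45.08 mm². So its area = 45.08 mm². Layer 17 is larger (45.08 vs 33.94 mm²).

layer 17 (z = 4.25 mm)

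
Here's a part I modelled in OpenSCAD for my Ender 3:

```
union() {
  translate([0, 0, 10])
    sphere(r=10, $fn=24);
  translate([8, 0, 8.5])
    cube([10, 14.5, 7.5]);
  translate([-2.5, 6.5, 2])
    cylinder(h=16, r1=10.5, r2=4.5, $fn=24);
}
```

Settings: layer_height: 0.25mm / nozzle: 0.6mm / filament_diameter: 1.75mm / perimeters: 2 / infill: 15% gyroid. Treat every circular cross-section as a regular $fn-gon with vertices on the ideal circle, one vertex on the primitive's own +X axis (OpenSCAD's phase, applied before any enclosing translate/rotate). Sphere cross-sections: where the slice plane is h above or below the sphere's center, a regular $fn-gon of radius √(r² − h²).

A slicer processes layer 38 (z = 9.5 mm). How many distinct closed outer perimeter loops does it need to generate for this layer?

At z = 9.5 mm: the r=10 sphere slices to a regular 24-gon of circumradius 9.987 (√(r²−h²) with h=0.5 from center); the 10×14.5 cube at (8, 0) contributes its full rectangle; the cone at (-2.5, 6.5): at t=0.469 of its height the radius interpolates to r₁+(r₂−r₁)t = 7.688, giving a regular 24-gon of that circumradius; Combining (union): the regions partially overlap (shared area 128.13 mm²), so overlapping operands fuse into one piece — 1 connected region. The result has 1 disconnected region.

1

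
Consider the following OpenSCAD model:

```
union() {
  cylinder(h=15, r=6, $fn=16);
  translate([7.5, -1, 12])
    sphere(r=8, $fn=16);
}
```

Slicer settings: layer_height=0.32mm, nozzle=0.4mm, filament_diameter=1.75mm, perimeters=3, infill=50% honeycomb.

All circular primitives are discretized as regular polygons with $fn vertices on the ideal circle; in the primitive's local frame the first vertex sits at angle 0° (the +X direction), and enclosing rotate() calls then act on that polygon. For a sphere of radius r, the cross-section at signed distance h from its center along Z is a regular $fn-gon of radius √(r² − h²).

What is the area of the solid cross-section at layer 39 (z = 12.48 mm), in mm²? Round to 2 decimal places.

255.76 mm²

At z = 12.48 mm: the cylinder: section is a regular 16-gon, circumradius r=6 (area = (16/2)·6.000²·sin(360°/16) = 110.21 mm²); the r=8 sphere at (7.5, -1) contributes a regular 16-gon of circumradius √(8²−0.48²) = 7.986 (area = (16/2)·7.986²·sin(360°/16) = 195.23 mm²); Taking the union: the regions partially overlap — summed areas 305.44 mm² minus the doubly-counted overlap 49.68 mm² gives 255.76 mm² — area = 255.76 mm². Overall, the cross-section is a single solid region. Net area = 255.76 mm².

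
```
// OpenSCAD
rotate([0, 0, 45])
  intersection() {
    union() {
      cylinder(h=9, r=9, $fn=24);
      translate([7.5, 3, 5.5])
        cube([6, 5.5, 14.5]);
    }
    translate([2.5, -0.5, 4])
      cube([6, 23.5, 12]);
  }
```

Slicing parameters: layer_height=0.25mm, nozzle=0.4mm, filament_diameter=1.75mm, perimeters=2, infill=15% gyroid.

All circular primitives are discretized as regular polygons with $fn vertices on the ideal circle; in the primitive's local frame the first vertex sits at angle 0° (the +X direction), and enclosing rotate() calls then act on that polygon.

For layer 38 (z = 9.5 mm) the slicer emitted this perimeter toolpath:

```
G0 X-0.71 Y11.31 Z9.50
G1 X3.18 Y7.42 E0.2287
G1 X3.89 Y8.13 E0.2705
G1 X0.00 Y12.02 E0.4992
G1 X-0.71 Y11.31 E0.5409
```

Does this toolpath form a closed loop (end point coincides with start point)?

Start point (G0): (-0.71, 11.31). End point (last G1): the path returns to the start — closed.

yes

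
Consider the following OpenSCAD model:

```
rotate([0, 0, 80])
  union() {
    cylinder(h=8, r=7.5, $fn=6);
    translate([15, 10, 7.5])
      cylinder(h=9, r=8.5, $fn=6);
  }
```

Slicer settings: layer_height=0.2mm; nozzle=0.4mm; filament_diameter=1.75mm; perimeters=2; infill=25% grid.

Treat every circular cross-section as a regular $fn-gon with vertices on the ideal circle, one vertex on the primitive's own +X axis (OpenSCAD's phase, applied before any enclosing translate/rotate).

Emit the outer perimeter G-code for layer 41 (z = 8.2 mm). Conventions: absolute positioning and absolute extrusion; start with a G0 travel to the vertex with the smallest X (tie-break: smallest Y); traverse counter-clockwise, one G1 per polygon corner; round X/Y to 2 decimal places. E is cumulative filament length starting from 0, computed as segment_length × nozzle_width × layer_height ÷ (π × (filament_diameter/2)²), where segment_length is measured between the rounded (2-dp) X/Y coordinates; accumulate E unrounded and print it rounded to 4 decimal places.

G0 X-15.23 Y13.60 Z8.20
G1 X-8.72 Y8.14 E0.2826
G1 X-0.73 Y11.04 E0.5653
G1 X0.74 Y19.42 E0.8483
G1 X-5.77 Y24.88 E1.1309
G1 X-13.75 Y21.97 E1.4134
G1 X-15.23 Y13.60 E1.6961

At z = 8.2 mm: the cylinder is not intersected at this z (z outside [0, 8]); the r=8.5 cylinder at (15, 10) contributes a regular 6-gon of circumradius 8.5; Merging all regions: only the r=8.5 cylinder at (15, 10) is present, so the union is just that shape — 1 connected region; (rotated 80° about Z; rotation is an isometry so areas/perimeters/island counts are preserved). The outline is a single polygon with 6 vertices. Extrusion per mm of travel: 0.4 × 0.2 / (π × 0.875²) = 0.033260. Accumulating E over each segment gives final E = 1.6961.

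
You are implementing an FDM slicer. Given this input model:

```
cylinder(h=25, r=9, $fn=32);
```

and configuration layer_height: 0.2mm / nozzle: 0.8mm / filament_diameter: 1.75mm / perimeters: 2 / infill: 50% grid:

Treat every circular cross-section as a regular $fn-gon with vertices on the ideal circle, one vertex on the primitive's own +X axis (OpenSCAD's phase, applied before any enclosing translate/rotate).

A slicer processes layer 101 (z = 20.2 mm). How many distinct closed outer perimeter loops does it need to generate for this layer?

At z = 20.2 mm: the cylinder: section is a regular 32-gon, circumradius r=9. The result has 1 disconnected region.

1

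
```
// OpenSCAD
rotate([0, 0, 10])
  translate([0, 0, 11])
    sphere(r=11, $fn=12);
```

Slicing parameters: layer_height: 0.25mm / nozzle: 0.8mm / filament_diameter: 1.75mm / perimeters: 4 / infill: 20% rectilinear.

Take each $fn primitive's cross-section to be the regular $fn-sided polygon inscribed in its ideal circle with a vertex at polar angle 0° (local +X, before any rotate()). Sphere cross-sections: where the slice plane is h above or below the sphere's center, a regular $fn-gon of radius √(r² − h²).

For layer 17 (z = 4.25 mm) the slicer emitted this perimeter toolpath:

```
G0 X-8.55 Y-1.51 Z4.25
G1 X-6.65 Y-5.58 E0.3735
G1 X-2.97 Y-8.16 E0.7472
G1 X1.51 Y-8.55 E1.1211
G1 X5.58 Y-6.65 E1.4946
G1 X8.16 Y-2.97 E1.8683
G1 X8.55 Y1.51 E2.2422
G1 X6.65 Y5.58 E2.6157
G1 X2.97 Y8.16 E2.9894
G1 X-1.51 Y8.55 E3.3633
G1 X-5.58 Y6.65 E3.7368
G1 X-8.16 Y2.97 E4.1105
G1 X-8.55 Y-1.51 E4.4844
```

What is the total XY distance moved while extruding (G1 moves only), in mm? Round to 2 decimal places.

Sum the Euclidean lengths of each G1 segment: total = 53.93 mm.

53.93 mm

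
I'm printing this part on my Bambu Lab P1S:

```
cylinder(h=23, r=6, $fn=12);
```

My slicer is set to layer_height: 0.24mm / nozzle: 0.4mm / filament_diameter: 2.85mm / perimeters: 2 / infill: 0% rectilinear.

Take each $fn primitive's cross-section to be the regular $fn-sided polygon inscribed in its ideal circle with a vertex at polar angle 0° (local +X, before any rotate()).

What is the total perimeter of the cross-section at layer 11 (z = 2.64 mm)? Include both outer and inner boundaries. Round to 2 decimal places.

At z = 2.64 mm: the r=6 cylinder contributes a regular 12-gon of circumradius 6 (perimeter = 2·12·6.000·sin(180°/12) = 37.27 mm). Overall, the cross-section is a single solid region. Total boundary length (outer) = 37.27 mm.

37.27 mm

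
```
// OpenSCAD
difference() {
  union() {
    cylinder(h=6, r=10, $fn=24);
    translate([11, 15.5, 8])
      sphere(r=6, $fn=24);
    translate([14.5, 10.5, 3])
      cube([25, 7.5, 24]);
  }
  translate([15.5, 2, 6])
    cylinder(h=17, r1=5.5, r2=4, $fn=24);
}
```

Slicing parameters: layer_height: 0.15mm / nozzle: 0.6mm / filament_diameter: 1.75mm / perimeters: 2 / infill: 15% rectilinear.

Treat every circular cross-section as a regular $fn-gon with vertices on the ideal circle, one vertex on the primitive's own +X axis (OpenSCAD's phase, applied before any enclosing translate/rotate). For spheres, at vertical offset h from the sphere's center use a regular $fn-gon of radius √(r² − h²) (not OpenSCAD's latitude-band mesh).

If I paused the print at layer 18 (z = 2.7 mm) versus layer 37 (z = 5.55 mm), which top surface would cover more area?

layer 37 (z = 5.55 mm)

Layer 18 (z = 2.7): the r=10 cylinder gives a regular 24-gon of circumradius 10 (constant along its height) (area = (24/2)·10.000²·sin(360°/24) = 310.58 mm²); the sphere at (11, 15.5): section is a regular 24-gon, circumradius = √(r²−h²) = √(6²−5.3²) = 2.812 (area = (24/2)·2.812²·sin(360°/24) = 24.57 mm²); the cube at (14.5, 10.5) is not intersected at this z (z outside [3, 27]); Combining (union): the 2 present regions are separate (no shared area or edge), so areas and boundary lengths simply add and each stays a separate island — area = 335.15 mm²; the cone at (15.5, 2) does not reach this height (z outside [6, 23]); After the difference (first − rest): none of the subtracted shapes is present at this height, so that combined region is unchanged — area = 335.15 mm². So its area = 335.15 mm². Layer 37 (z = 5.55): the cylinder: section is a regular 24-gon, circumradius r=10 (area = (24/2)·10.000²·sin(360°/24) = 310.58 mm²); the r=6 sphere at (11, 15.5) slices to a regular 24-gon of circumradius 5.477 (√(r²−h²) with h=2.45 from center) (area = (24/2)·5.477²·sin(360°/24) = 93.17 mm²); the cube at (14.5, 10.5) (footprint 25×7.5) is included at this height (area 187.50 mm²); Merging all regions: the regions partially overlap — summed areas 591.25 mm² minus the doubly-counted overlap 10.01 mm² gives 581.24 mm² — area = 581.24 mm²; the cone at (15.5, 2) is absent (z outside [6, 23]); After the difference (first − rest): none of the subtracted shapes is present at this height, so that combined region is unchanged — area = 581.24 mm². So its area = 581.24 mm². Layer 37 is larger (581.24 vs 335.15 mm²).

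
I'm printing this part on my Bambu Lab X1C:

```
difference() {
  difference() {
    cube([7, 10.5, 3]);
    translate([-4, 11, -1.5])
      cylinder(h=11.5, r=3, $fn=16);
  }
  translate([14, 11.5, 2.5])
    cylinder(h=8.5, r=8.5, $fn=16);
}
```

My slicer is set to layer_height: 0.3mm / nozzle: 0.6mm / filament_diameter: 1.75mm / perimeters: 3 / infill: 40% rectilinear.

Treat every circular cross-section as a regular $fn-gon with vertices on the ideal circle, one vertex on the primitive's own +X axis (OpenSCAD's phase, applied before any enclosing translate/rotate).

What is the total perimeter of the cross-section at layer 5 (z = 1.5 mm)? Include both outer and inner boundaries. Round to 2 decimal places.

35.00 mm

At z = 1.5 mm: the cube is present — its section is the full 7×10.5 rectangle (perimeter 35.00 mm); the r=3 cylinder at (-4, 11) gives a regular 16-gon of circumradius 3 (constant along its height) (perimeter = 2·16·3.000·sin(180°/16) = 18.73 mm); Taking the first minus the rest: starting from the 7×10.5 cube, the r=3 cylinder at (-4, 11) misses the remaining region (no effect) — boundary = 35.00 mm; the cylinder at (14, 11.5) is not intersected at this z (z outside [2.5, 11]); After the difference (first − rest): none of the subtracted shapes is present at this height, so that combined region is unchanged — boundary = 35.00 mm. Overall, the cross-section is a single solid region. Total boundary length (outer) = 35.00 mm.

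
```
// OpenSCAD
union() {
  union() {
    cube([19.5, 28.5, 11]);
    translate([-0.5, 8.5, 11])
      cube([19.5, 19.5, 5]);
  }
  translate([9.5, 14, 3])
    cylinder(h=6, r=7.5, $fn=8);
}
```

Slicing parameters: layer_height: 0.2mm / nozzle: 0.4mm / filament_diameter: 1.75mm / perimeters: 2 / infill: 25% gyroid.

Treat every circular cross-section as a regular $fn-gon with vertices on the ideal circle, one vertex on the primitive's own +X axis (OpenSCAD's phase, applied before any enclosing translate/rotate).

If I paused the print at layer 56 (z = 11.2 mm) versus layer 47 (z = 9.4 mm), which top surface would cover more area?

layer 47 (z = 9.4 mm)

Layer 56 (z = 11.2): the cube does not reach this height (z outside [0, 11]); the 19.5×19.5 cube at (-0.5, 8.5) contributes its full rectangle (area 380.25 mm²); Merging all regions: only the 19.5×19.5 cube at (-0.5, 8.5) is present, so the union is just that shape — area = 380.25 mm²; the cylinder at (9.5, 14) is not intersected at this z (z outside [3, 9]); Taking the union: only the result so far is present, so the union is just that shape — area = 380.25 mm². So its area = 380.25 mm². Layer 47 (z = 9.4): the cube (footprint 19.5×28.5) is included at this height (area 555.75 mm²); the cube at (-0.5, 8.5) is absent (z outside [11, 16]); Taking the union: only the 19.5×28.5 cube is present, so the union is just that shape — area = 555.75 mm²; the cylinder at (9.5, 14) does not reach this height (z outside [3, 9]); Combining (union): only that combined region is present, so the union is just that shape — area = 555.75 mm². So its area = 555.75 mm². Layer 47 is larger (555.75 vs 380.25 mm²).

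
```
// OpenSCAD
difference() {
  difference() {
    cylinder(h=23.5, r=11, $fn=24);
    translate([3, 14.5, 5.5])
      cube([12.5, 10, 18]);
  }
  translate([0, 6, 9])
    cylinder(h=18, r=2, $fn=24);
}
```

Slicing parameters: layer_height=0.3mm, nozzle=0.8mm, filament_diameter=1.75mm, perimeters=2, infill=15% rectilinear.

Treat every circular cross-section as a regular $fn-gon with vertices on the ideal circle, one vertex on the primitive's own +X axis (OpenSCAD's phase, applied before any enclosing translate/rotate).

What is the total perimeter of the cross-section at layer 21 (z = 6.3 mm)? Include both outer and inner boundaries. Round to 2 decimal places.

68.92 mm

At z = 6.3 mm: the r=11 cylinder gives a regular 24-gon of circumradius 11 (constant along its height) (perimeter = 2·24·11.000·sin(180°/24) = 68.92 mm); the cube at (3, 14.5) (footprint 12.5×10) is included at this height (perimeter 45.00 mm); Taking the first minus the rest: starting from the r=11 cylinder, the 12.5×10 cube at (3, 14.5) misses the remaining region (no effect) — boundary = 68.92 mm; the cylinder at (0, 6) does not reach this height (z outside [9, 27]); After the difference (first − rest): none of the subtracted shapes is present at this height, so the result so far is unchanged — boundary = 68.92 mm. Overall, the cross-section is a single solid region. Total boundary length (outer) = 68.92 mm.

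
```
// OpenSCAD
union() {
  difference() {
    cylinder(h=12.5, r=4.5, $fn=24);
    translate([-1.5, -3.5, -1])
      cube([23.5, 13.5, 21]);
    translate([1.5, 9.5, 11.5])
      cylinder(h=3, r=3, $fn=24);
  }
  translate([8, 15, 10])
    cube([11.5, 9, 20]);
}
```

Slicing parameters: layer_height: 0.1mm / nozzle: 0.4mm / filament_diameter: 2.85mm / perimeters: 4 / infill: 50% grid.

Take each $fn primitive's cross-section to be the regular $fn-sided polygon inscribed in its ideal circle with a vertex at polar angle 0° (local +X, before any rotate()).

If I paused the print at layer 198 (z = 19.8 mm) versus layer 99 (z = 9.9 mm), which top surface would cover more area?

Layer 198 (z = 19.8): the cylinder is not intersected at this z (z outside [0, 12.5]); the cube at (-1.5, -3.5) is present — its section is the full 23.5×13.5 rectangle (area 317.25 mm²); the cylinder at (1.5, 9.5) does not reach this height (z outside [11.5, 14.5]); After the difference (first − rest): the first operand is absent here, so nothing remains; the 11.5×9 cube at (8, 15) contributes its full rectangle (area 103.50 mm²); Merging all regions: only the 11.5×9 cube at (8, 15) is present, so the union is just that shape — area = 103.50 mm². So its area = 103.50 mm². Layer 99 (z = 9.9): the r=4.5 cylinder gives a regular 24-gon of circumradius 4.5 (constant along its height) (area = (24/2)·4.500²·sin(360°/24) = 62.89 mm²); the cube at (-1.5, -3.5) (footprint 23.5×13.5) is included at this height (area 317.25 mm²); the cylinder at (1.5, 9.5) is absent (z outside [11.5, 14.5]); Taking the first minus the rest: starting from the r=4.5 cylinder (62.89 mm²), the 23.5×13.5 cube at (-1.5, -3.5) partially overlaps it — only the 41.43 mm² overlap (of its 317.25 mm²) is removed, clipping the outline — area = 21.46 mm²; the cube at (8, 15) does not reach this height (z outside [10, 30]); Combining (union): only the result so far is present, so the union is just that shape — area = 21.46 mm². So its area = 21.46 mm². Layer 198 is larger (103.50 vs 21.46 mm²).

layer 198 (z = 19.8 mm)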